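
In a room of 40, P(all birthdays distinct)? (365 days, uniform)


P(all different) = Π(365-i)/365 for i=0..39
= (365/365)×(364/365)×...×(326/365)
= 0.108768

P ≈ 0.1088 ≈ 10.88%


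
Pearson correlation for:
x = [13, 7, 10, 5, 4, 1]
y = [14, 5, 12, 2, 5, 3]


n=6, Σx=40, Σy=41, Σxy=370, Σx²=360, Σy²=403
r = (6×370 - 40×41)/√((6×360 - 40²)(6×403 - 41²))
= 580/√(560×737) = 580/√412720 ≈ 580/642.4329 ≈ 0.9028

r ≈ 0.9028


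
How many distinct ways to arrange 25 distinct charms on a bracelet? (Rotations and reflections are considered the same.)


Free circular arrangements: rotations and reflections both identified.
(n-1)!/2 = 24!/2 = 620448401733239439360000/2 = 310224200866619719680000

310224200866619719680000


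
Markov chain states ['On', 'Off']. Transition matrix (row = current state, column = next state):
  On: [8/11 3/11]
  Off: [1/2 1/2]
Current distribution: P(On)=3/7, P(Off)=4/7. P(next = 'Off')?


P(next=Off) = Σᵢ P(now=i)×P(i→Off)
= 3/7×3/11 + 4/7×1/2
= 9/77 + 2/7 = 31/77

P = 31/77 ≈ 0.4026


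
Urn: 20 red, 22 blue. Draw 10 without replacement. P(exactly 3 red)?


Hypergeometric: C(20,3)×C(22,7)/C(42,10)
= 1140×170544/1471442973 = 18240/138047

P(X=3) = 18240/138047 ≈ 13.21%


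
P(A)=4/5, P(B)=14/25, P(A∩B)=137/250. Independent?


P(A)×P(B) = 56/125
P(A∩B) = 137/250
Not equal → NOT independent

No, not independent


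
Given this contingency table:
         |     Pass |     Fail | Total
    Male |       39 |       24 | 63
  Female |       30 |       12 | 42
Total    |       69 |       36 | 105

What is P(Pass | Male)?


P(Pass | Male) = 39/(39+24) = 39/63 = 13/21

P(Pass|Male) = 13/21 ≈ 61.90%


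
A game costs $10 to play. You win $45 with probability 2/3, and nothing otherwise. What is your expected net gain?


E[gain] = (45-10)×2/3 + (-10)×1/3
= 70/3 - 10/3 = 20

Expected net gain = $20 ≈ $20.00


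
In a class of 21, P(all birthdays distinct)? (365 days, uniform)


P(all different) = Π(365-i)/365 for i=0..20
= (365/365)×(364/365)×...×(345/365)
= 0.556312

P ≈ 0.5563 ≈ 55.63%


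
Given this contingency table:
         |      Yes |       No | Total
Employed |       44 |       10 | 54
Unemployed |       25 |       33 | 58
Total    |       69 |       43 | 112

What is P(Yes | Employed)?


P(Yes | Employed) = 44/(44+10) = 44/54 = 22/27

P(Yes|Employed) = 22/27 ≈ 81.48%


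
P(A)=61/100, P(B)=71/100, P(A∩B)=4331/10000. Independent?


P(A)×P(B) = 4331/10000
P(A∩B) = 4331/10000
Equal ✓ → Independent

Yes, independent


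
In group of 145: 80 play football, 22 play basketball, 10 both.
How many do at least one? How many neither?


|A∪B| = 80+22-10 = 92
Neither = 145-92 = 53

At least one: 92; Neither: 53


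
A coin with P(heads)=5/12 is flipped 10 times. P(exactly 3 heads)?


Binomial: P(X=3) = C(10,3)×p^3×(1-p)^7
= 120 × 125/1728 × 823543/35831808 = 514714375/2579890176

P(X=3) = 514714375/2579890176 ≈ 19.95%


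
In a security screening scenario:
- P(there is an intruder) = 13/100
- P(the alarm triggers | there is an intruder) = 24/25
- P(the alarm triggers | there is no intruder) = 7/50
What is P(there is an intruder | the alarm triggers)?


Using Bayes' theorem:
P(A|B) = P(B|A)·P(A) / P(B)

P(the alarm triggers) = 24/25 × 13/100 + 7/50 × 87/100
= 78/625 + 609/5000 = 1233/5000

P(there is an intruder|the alarm triggers) = (78/625) / (1233/5000) = 208/411

P(there is an intruder|the alarm triggers) = 208/411 ≈ 50.61%


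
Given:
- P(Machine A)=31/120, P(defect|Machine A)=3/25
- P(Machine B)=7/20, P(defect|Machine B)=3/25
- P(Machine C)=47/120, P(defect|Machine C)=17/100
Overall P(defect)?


P(B) = Σ P(B|Aᵢ)×P(Aᵢ)
  3/25×31/120 = 31/1000
  3/25×7/20 = 21/500
  17/100×47/120 = 799/12000
Sum = 67/480

P(defect) = 67/480 ≈ 13.96%


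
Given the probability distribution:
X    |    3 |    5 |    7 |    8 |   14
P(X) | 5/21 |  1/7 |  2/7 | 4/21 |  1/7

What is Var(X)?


E[X] = 146/21
E[X²] = 1258/21
Var(X) = E[X²] - (E[X])² = 1258/21 - 21316/441 = 5102/441

Var(X) = 5102/441 ≈ 11.5692


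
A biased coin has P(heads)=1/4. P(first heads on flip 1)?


Geometric: P(X=1) = (1-p)^(k-1)×p = (3/4)^0×1/4 = 1/4

P(X=1) = 1/4 ≈ 25.00%


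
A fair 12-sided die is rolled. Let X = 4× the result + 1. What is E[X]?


E[die] = (1+12)/2 = 13/2
E[X] = 4×13/2 + 1 = 27

E[X] = 27


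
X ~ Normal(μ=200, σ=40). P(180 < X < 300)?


z₁=(180-200)/40=-0.5, z₂=(300-200)/40=2.5
P = Φ(2.5) - Φ(-0.5) = 0.993790 - 0.308538 = 0.685252 ≈ 0.6853

P(180 < X < 300) ≈ 0.6853


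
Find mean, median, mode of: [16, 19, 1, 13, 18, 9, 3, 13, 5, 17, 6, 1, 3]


Sorted: [1, 1, 3, 3, 5, 6, 9, 13, 13, 16, 17, 18, 19]
Mean = 124/13
Median = 9
Freq: {16: 1, 19: 1, 1: 2, 13: 2, 18: 1, 9: 1, 3: 2, 5: 1, 17: 1, 6: 1}
Mode: [1, 3, 13]

Mean=124/13, Median=9, Mode=[1, 3, 13]


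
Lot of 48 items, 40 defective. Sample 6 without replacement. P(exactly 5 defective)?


Hypergeometric: C(40,5)×C(8,1)/C(48,6)
= 658008×8/12271512 = 219336/511313

P(X=5) = 219336/511313 ≈ 42.90%


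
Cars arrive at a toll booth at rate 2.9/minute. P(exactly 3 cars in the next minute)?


Poisson(λ=2.9): P(X=3) = e^(-λ)×λ^k/k!
= e^(-2.9) × 2.9^3 / 3!
≈ 0.05502322006 × 24.389 / 6 ≈ 0.223660

P(X=3) ≈ 0.223660 ≈ 22.37%


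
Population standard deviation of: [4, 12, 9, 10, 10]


Mean = 45/5 = 9
  (4-9)²=25
  (12-9)²=9
  (9-9)²=0
  (10-9)²=1
  (10-9)²=1
Σ(x-μ)² = 36
σ² = 36/5

σ = √(36/5) ≈ 2.6833


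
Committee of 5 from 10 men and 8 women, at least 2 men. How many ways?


Count by #men:
  2M,3W: C(10,2)×C(8,3)=2520
  3M,2W: C(10,3)×C(8,2)=3360
  4M,1W: C(10,4)×C(8,1)=1680
  5M,0W: C(10,5)×C(8,0)=252
Total = 7812

7812


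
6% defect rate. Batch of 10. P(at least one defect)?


P(all good) = (47/50)^10 = 52599132235830049/97656250000000000
P(≥1 defect) = 45057117764169951/97656250000000000

P = 45057117764169951/97656250000000000 ≈ 46.14%


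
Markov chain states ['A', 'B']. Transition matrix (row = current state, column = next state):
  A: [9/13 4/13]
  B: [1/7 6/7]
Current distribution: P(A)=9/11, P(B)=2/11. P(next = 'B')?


P(next=B) = Σᵢ P(now=i)×P(i→B)
= 9/11×4/13 + 2/11×6/7
= 36/143 + 12/77 = 408/1001

P = 408/1001 ≈ 0.4076


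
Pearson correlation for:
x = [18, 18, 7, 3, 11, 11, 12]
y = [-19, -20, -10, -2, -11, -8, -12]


n=7, Σx=80, Σy=-82, Σxy=-1131, Σx²=1092, Σy²=1194
r = (7×(-1131) - 80×(-82))/√((7×1092 - 80²)(7×1194 - (-82)²))
= -1357/√(1244×1634) = -1357/√2032696 ≈ -1357/1425.7265 ≈ -0.9518

r ≈ -0.9518


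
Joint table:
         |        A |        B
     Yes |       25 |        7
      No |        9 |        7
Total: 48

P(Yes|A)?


P(Yes|A) = 25/(25+9) = 25/34

P = 25/34 ≈ 73.53%


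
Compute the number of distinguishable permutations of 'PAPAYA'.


Letters: 6, freq: {'P': 2, 'A': 3, 'Y': 1}
6!/(2!×3!×1!) = 720/12 = 60

60


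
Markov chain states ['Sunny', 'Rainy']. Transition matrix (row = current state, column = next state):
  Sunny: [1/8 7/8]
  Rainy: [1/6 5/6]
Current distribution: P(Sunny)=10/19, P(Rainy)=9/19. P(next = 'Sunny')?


P(next=Sunny) = Σᵢ P(now=i)×P(i→Sunny)
= 10/19×1/8 + 9/19×1/6
= 5/76 + 3/38 = 11/76

P = 11/76 ≈ 0.1447


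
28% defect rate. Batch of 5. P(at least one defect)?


P(all good) = (18/25)^5 = 1889568/9765625
P(≥1 defect) = 7876057/9765625

P = 7876057/9765625 ≈ 80.65%


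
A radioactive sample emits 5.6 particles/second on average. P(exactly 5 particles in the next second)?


Poisson(λ=5.6): P(X=5) = e^(-λ)×λ^k/k!
= e^(-5.6) × 5.6^5 / 5!
≈ 0.003697863716 × 5507.31776 / 120 ≈ 0.169711

P(X=5) ≈ 0.169711 ≈ 16.97%


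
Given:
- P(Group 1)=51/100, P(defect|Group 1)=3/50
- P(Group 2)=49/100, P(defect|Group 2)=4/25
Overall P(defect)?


P(B) = Σ P(B|Aᵢ)×P(Aᵢ)
  3/50×51/100 = 153/5000
  4/25×49/100 = 49/625
Sum = 109/1000

P(defect) = 109/1000 ≈ 10.90%


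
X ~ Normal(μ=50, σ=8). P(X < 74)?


z = (74-50)/8 = 3.0
P(Z < 3.0) = 0.9987

P(X < 74) ≈ 0.9987


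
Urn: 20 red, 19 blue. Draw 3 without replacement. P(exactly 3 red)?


Hypergeometric: C(20,3)×C(19,0)/C(39,3)
= 1140×1/9139 = 60/481

P(X=3) = 60/481 ≈ 12.47%


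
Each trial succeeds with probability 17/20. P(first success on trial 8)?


Geometric: P(X=8) = (1-p)^(k-1)×p = (3/20)^7×17/20 = 37179/25600000000

P(X=8) = 37179/25600000000 ≈ 0.00%


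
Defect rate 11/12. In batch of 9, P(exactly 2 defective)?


Binomial: P(X=2) = C(9,2)×p^2×(1-p)^7
= 36 × 121/144 × 1/35831808 = 121/143327232

P(X=2) = 121/143327232 ≈ 0.00%


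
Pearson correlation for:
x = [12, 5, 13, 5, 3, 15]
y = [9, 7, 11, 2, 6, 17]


n=6, Σx=53, Σy=52, Σxy=569, Σx²=597, Σy²=580
r = (6×569 - 53×52)/√((6×597 - 53²)(6×580 - 52²))
= 658/√(773×776) = 658/√599848 ≈ 658/774.4985 ≈ 0.8496

r ≈ 0.8496


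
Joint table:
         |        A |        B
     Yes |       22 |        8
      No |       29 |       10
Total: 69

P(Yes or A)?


P(Yes∨A) = P(Yes) + P(A) - P(Yes∧A)
= (30 + 51 - 22)/69 = 59/69

P = 59/69 ≈ 85.51%


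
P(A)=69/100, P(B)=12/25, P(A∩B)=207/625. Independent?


P(A)×P(B) = 207/625
P(A∩B) = 207/625
Equal ✓ → Independent

Yes, independent


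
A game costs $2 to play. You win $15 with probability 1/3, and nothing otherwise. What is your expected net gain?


E[gain] = (15-2)×1/3 + (-2)×2/3
= 13/3 - 4/3 = 3

Expected net gain = $3 ≈ $3.00


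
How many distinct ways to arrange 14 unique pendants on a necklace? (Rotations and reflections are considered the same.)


Free circular arrangements: rotations and reflections both identified.
(n-1)!/2 = 13!/2 = 6227020800/2 = 3113510400

3113510400


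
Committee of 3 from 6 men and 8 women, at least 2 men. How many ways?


Count by #men:
  2M,1W: C(6,2)×C(8,1)=120
  3M,0W: C(6,3)×C(8,0)=20
Total = 140

140


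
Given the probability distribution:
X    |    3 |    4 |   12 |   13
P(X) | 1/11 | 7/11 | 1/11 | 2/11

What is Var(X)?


E[X] = 69/11
E[X²] = 603/11
Var(X) = E[X²] - (E[X])² = 603/11 - 4761/121 = 1872/121

Var(X) = 1872/121 ≈ 15.4711


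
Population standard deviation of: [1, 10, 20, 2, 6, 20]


Mean = 59/6
  (1-59/6)²=2809/36
  (10-59/6)²=1/36
  (20-59/6)²=3721/36
  (2-59/6)²=2209/36
  (6-59/6)²=529/36
  (20-59/6)²=3721/36
Σ(x-μ)² = 2165/6
σ² = (2165/6)/6 = 2165/36

σ = √(2165/36) ≈ 7.7549


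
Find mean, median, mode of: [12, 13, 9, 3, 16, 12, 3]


Sorted: [3, 3, 9, 12, 12, 13, 16]
Mean = 68/7
Median = 12
Freq: {12: 2, 13: 1, 9: 1, 3: 2, 16: 1}
Mode: [3, 12]

Mean=68/7, Median=12, Mode=[3, 12]


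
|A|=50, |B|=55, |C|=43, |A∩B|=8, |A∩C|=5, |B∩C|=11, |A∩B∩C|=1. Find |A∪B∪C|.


|A∪B∪C| = 50+55+43-8-5-11+1 = 125

|A∪B∪C| = 125


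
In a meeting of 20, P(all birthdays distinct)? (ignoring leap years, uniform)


P(all different) = Π(365-i)/365 for i=0..19
= (365/365)×(364/365)×...×(346/365)
= 0.588562

P ≈ 0.5886 ≈ 58.86%


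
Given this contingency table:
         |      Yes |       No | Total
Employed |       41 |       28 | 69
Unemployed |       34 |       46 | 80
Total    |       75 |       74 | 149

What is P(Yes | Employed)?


P(Yes | Employed) = 41/(41+28) = 41/69

P(Yes|Employed) = 41/69 ≈ 59.42%


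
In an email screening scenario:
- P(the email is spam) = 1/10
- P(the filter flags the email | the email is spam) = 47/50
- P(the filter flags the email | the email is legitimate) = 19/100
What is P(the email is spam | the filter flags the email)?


Using Bayes' theorem:
P(A|B) = P(B|A)·P(A) / P(B)

P(the filter flags the email) = 47/50 × 1/10 + 19/100 × 9/10
= 47/500 + 171/1000 = 53/200

P(the email is spam|the filter flags the email) = (47/500) / (53/200) = 94/265

P(the email is spam|the filter flags the email) = 94/265 ≈ 35.47%


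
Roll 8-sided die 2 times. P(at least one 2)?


P(no 2)^2 = (7/8)^2 = 49/64
P(≥1) = 1 - 49/64 = 15/64

P = 15/64 ≈ 23.44%


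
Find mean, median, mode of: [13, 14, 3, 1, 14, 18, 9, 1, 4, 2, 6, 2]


Sorted: [1, 1, 2, 2, 3, 4, 6, 9, 13, 14, 14, 18]
Mean = 87/12 = 29/4
Median = 5
Freq: {13: 1, 14: 2, 3: 1, 1: 2, 18: 1, 9: 1, 4: 1, 2: 2, 6: 1}
Mode: [1, 2, 14]

Mean=29/4, Median=5, Mode=[1, 2, 14]


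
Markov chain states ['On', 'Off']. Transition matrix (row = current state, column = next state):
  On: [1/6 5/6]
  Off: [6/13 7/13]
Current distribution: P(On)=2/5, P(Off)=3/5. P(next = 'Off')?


P(next=Off) = Σᵢ P(now=i)×P(i→Off)
= 2/5×5/6 + 3/5×7/13
= 1/3 + 21/65 = 128/195

P = 128/195 ≈ 0.6564


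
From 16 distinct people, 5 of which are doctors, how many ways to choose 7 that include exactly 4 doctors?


Choose 4 of the 5 doctors and 3 of the other 11 people:
C(5,4)×C(11,3) = 5×165 = 825

825


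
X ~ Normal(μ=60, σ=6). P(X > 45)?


z = (45-60)/6 = -2.5
P(X > 45) = 1 - P(Z ≤ -2.5) = 1 - 0.0062 = 0.9938

P(X > 45) ≈ 0.9938


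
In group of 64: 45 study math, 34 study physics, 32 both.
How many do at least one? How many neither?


|A∪B| = 45+34-32 = 47
Neither = 64-47 = 17

At least one: 47; Neither: 17


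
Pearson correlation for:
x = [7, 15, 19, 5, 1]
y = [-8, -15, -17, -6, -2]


n=5, Σx=47, Σy=-48, Σxy=-636, Σx²=661, Σy²=618
r = (5×(-636) - 47×(-48))/√((5×661 - 47²)(5×618 - (-48)²))
= -924/√(1096×786) = -924/√861456 ≈ -924/928.1465 ≈ -0.9955

r ≈ -0.9955


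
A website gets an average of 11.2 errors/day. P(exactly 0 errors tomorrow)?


Poisson(λ=11.2): P(X=0) = e^(-λ)×λ^k/k!
= e^(-11.2) × 11.2^0 / 0!
≈ 1.367419607e-05 × 1 / 1 ≈ 0.000014

P(X=0) ≈ 0.000014 ≈ 0.00%


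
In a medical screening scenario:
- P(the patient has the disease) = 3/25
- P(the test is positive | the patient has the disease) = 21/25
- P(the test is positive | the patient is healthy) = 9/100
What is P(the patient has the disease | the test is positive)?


Using Bayes' theorem:
P(A|B) = P(B|A)·P(A) / P(B)

P(the test is positive) = 21/25 × 3/25 + 9/100 × 22/25
= 63/625 + 99/1250 = 9/50

P(the patient has the disease|the test is positive) = (63/625) / (9/50) = 14/25

P(the patient has the disease|the test is positive) = 14/25 ≈ 56.00%


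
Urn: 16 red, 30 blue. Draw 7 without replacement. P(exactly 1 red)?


Hypergeometric: C(16,1)×C(30,6)/C(46,7)
= 16×593775/53524680 = 79170/446039

P(X=1) = 79170/446039 ≈ 17.75%


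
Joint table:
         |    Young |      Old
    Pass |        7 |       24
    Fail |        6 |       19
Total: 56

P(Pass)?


P(Pass) = (7+24)/56 = 31/56

P(Pass) = 31/56 ≈ 55.36%


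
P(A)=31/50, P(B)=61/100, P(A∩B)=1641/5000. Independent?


P(A)×P(B) = 1891/5000
P(A∩B) = 1641/5000
Not equal → NOT independent

No, not independent


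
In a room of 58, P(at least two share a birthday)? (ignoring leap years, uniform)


P(all different) = Π(365-i)/365 for i=0..57
= 0.008335
P(match) = 1 - 0.008335 = 0.991665

P ≈ 0.9917 ≈ 99.17%


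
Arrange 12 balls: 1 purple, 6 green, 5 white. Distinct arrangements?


12!/(1!×6!×5!) = 5544

5544


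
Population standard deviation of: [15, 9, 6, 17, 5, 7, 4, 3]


Mean = 66/8 = 33/4
  (15-33/4)²=729/16
  (9-33/4)²=9/16
  (6-33/4)²=81/16
  (17-33/4)²=1225/16
  (5-33/4)²=169/16
  (7-33/4)²=25/16
  (4-33/4)²=289/16
  (3-33/4)²=441/16
Σ(x-μ)² = 371/2
σ² = (371/2)/8 = 371/16

σ = √(371/16) ≈ 4.8153


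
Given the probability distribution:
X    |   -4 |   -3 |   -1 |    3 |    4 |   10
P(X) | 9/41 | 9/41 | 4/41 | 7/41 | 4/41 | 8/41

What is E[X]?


E[X] = Σ x·P(X=x)
= (-4)×(9/41) + (-3)×(9/41) + (-1)×(4/41) + (3)×(7/41) + (4)×(4/41) + (10)×(8/41)
= 50/41

E[X] = 50/41


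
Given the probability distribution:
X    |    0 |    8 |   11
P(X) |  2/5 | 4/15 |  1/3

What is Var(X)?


E[X] = 29/5
E[X²] = 287/5
Var(X) = E[X²] - (E[X])² = 287/5 - 841/25 = 594/25

Var(X) = 594/25 ≈ 23.7600


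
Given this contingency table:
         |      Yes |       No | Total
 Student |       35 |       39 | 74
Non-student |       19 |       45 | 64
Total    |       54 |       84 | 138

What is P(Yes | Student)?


P(Yes | Student) = 35/(35+39) = 35/74

P(Yes|Student) = 35/74 ≈ 47.30%


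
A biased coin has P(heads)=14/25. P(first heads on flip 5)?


Geometric: P(X=5) = (1-p)^(k-1)×p = (11/25)^4×14/25 = 204974/9765625

P(X=5) = 204974/9765625 ≈ 2.10%


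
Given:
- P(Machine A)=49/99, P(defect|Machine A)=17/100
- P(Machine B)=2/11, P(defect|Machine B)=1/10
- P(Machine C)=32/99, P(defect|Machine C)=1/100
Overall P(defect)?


P(B) = Σ P(B|Aᵢ)×P(Aᵢ)
  17/100×49/99 = 833/9900
  1/10×2/11 = 1/55
  1/100×32/99 = 8/2475
Sum = 19/180

P(defect) = 19/180 ≈ 10.56%


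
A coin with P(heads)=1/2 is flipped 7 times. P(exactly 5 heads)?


Binomial: P(X=5) = C(7,5)×p^5×(1-p)^2
= 21 × 1/32 × 1/4 = 21/128

P(X=5) = 21/128 ≈ 16.41%


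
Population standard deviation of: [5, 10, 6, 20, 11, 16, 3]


Mean = 71/7
  (5-71/7)²=1296/49
  (10-71/7)²=1/49
  (6-71/7)²=841/49
  (20-71/7)²=4761/49
  (11-71/7)²=36/49
  (16-71/7)²=1681/49
  (3-71/7)²=2500/49
Σ(x-μ)² = 1588/7
σ² = (1588/7)/7 = 1588/49

σ = √(1588/49) ≈ 5.6928


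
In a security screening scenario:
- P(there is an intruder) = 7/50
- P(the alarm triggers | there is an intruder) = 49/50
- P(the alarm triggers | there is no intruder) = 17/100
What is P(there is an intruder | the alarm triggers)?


Using Bayes' theorem:
P(A|B) = P(B|A)·P(A) / P(B)

P(the alarm triggers) = 49/50 × 7/50 + 17/100 × 43/50
= 343/2500 + 731/5000 = 1417/5000

P(there is an intruder|the alarm triggers) = (343/2500) / (1417/5000) = 686/1417

P(there is an intruder|the alarm triggers) = 686/1417 ≈ 48.41%


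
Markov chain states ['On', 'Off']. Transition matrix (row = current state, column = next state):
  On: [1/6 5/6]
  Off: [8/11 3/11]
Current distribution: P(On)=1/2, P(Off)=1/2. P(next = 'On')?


P(next=On) = Σᵢ P(now=i)×P(i→On)
= 1/2×1/6 + 1/2×8/11
= 1/12 + 4/11 = 59/132

P = 59/132 ≈ 0.4470


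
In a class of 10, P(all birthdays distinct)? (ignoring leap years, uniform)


P(all different) = Π(365-i)/365 for i=0..9
= (365/365)×(364/365)×...×(356/365)
= 0.883052

P ≈ 0.8831 ≈ 88.31%


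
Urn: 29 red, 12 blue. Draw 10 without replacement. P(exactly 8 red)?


Hypergeometric: C(29,8)×C(12,2)/C(41,10)
= 4292145×66/1121099408 = 990495/3919928

P(X=8) = 990495/3919928 ≈ 25.27%


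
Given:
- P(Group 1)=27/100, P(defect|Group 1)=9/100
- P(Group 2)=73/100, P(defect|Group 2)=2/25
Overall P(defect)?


P(B) = Σ P(B|Aᵢ)×P(Aᵢ)
  9/100×27/100 = 243/10000
  2/25×73/100 = 73/1250
Sum = 827/10000

P(defect) = 827/10000 ≈ 8.27%


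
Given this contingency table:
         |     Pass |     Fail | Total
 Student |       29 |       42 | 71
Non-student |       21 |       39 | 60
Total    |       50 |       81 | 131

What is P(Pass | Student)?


P(Pass | Student) = 29/(29+42) = 29/71

P(Pass|Student) = 29/71 ≈ 40.85%


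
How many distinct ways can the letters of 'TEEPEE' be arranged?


Letters: 6, freq: {'T': 1, 'E': 4, 'P': 1}
6!/(1!×4!×1!) = 720/24 = 30

30


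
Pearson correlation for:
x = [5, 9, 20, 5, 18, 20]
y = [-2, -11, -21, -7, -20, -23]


n=6, Σx=77, Σy=-84, Σxy=-1384, Σx²=1255, Σy²=1544
r = (6×(-1384) - 77×(-84))/√((6×1255 - 77²)(6×1544 - (-84)²))
= -1836/√(1601×2208) = -1836/√3535008 ≈ -1836/1880.1617 ≈ -0.9765

r ≈ -0.9765


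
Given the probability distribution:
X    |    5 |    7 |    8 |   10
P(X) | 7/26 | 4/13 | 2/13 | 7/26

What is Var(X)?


E[X] = 193/26
E[X²] = 1523/26
Var(X) = E[X²] - (E[X])² = 1523/26 - 37249/676 = 2349/676

Var(X) = 2349/676 ≈ 3.4749


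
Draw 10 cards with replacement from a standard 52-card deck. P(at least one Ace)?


P(not a Ace) = 48/52 = 12/13
P(none in 10 draws) = (12/13)^10 = 61917364224/137858491849
P(≥1 Ace) = 1 - 61917364224/137858491849 = 75941127625/137858491849

P = 75941127625/137858491849 ≈ 55.09%


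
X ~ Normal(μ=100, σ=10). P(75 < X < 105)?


z₁=(75-100)/10=-2.5, z₂=(105-100)/10=0.5
P = Φ(0.5) - Φ(-2.5) = 0.691462 - 0.006210 = 0.685252 ≈ 0.6853

P(75 < X < 105) ≈ 0.6853


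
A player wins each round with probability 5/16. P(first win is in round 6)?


Geometric: P(X=6) = (1-p)^(k-1)×p = (11/16)^5×5/16 = 805255/16777216

P(X=6) = 805255/16777216 ≈ 4.80%


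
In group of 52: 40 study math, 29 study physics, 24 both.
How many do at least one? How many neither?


|A∪B| = 40+29-24 = 45
Neither = 52-45 = 7

At least one: 45; Neither: 7


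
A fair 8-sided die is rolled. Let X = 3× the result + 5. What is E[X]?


E[die] = (1+8)/2 = 9/2
E[X] = 3×9/2 + 5 = 37/2

E[X] = 37/2


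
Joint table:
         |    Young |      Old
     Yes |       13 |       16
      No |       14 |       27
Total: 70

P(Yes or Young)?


P(Yes∨Young) = P(Yes) + P(Young) - P(Yes∧Young)
= (29 + 27 - 13)/70 = 43/70

P = 43/70 ≈ 61.43%


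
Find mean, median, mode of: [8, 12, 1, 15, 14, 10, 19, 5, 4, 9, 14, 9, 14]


Sorted: [1, 4, 5, 8, 9, 9, 10, 12, 14, 14, 14, 15, 19]
Mean = 134/13
Median = 10
Freq: {8: 1, 12: 1, 1: 1, 15: 1, 14: 3, 10: 1, 19: 1, 5: 1, 4: 1, 9: 2}
Mode: [14]

Mean=134/13, Median=10, Mode=14


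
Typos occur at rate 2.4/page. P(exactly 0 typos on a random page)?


Poisson(λ=2.4): P(X=0) = e^(-λ)×λ^k/k!
= e^(-2.4) × 2.4^0 / 0!
≈ 0.09071795329 × 1 / 1 ≈ 0.090718

P(X=0) ≈ 0.090718 ≈ 9.07%


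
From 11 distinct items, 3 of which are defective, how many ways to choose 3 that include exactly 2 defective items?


Choose 2 of the 3 defective items and 1 of the other 8 items:
C(3,2)×C(8,1) = 3×8 = 24

24


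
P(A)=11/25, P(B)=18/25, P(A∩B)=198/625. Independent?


P(A)×P(B) = 198/625
P(A∩B) = 198/625
Equal ✓ → Independent

Yes, independent


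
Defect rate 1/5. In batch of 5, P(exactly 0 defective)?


Binomial: P(X=0) = C(5,0)×p^0×(1-p)^5
= 1 × 1 × 1024/3125 = 1024/3125

P(X=0) = 1024/3125 ≈ 32.77%


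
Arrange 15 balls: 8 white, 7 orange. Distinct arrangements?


15!/(8!×7!) = 6435

6435


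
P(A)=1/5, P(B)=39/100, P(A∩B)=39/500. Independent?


P(A)×P(B) = 39/500
P(A∩B) = 39/500
Equal ✓ → Independent

Yes, independent


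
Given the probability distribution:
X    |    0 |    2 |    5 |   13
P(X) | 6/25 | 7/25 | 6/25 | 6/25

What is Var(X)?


E[X] = 122/25
E[X²] = 1192/25
Var(X) = E[X²] - (E[X])² = 1192/25 - 14884/625 = 14916/625

Var(X) = 14916/625 ≈ 23.8656


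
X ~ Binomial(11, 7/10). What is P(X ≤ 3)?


P(X ≤ 3) = Σ P(X=i) for i=0..3
P(X=0) = 177147/100000000000
P(X=1) = 4546773/100000000000
P(X=2) = 10609137/20000000000
P(X=3) = 74263959/20000000000
Sum = 2145447/500000000

P(X ≤ 3) = 2145447/500000000 ≈ 0.43%


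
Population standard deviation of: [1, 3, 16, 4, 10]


Mean = 34/5
  (1-34/5)²=841/25
  (3-34/5)²=361/25
  (16-34/5)²=2116/25
  (4-34/5)²=196/25
  (10-34/5)²=256/25
Σ(x-μ)² = 754/5
σ² = (754/5)/5 = 754/25

σ = √(754/25) ≈ 5.4918


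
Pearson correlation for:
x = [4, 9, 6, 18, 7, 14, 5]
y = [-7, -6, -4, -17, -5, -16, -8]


n=7, Σx=63, Σy=-63, Σxy=-711, Σx²=727, Σy²=735
r = (7×(-711) - 63×(-63))/√((7×727 - 63²)(7×735 - (-63)²))
= -1008/√(1120×1176) = -1008/√1317120 ≈ -1008/1147.6585 ≈ -0.8783

r ≈ -0.8783


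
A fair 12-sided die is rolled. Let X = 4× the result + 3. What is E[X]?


E[die] = (1+12)/2 = 13/2
E[X] = 4×13/2 + 3 = 29

E[X] = 29


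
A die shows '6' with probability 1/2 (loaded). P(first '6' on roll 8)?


Geometric: P(X=8) = (1-p)^(k-1)×p = (1/2)^7×1/2 = 1/256

P(X=8) = 1/256 ≈ 0.39%


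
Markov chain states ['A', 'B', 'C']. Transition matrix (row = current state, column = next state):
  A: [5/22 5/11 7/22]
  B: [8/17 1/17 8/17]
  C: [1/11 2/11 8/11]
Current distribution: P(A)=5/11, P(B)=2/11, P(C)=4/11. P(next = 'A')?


P(next=A) = Σᵢ P(now=i)×P(i→A)
= 5/11×5/22 + 2/11×8/17 + 4/11×1/11
= 25/242 + 16/187 + 4/121 = 83/374

P = 83/374 ≈ 0.2219


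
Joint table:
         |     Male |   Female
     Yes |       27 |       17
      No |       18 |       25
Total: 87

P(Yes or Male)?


P(Yes∨Male) = P(Yes) + P(Male) - P(Yes∧Male)
= (44 + 45 - 27)/87 = 62/87

P = 62/87 ≈ 71.26%


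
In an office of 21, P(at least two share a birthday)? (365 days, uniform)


P(all different) = Π(365-i)/365 for i=0..20
= 0.556312
P(match) = 1 - 0.556312 = 0.443688

P ≈ 0.4437 ≈ 44.37%


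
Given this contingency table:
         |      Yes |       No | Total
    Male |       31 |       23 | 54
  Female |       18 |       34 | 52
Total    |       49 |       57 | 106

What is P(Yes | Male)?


P(Yes | Male) = 31/(31+23) = 31/54

P(Yes|Male) = 31/54 ≈ 57.41%


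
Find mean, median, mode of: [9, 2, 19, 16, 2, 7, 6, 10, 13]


Sorted: [2, 2, 6, 7, 9, 10, 13, 16, 19]
Mean = 84/9 = 28/3
Median = 9
Freq: {9: 1, 2: 2, 19: 1, 16: 1, 7: 1, 6: 1, 10: 1, 13: 1}
Mode: [2]

Mean=28/3, Median=9, Mode=2


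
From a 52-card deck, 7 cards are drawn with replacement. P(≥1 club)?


P(not a club) = 39/52 = 3/4
P(none in 7 draws) = (3/4)^7 = 2187/16384
P(≥1 club) = 1 - 2187/16384 = 14197/16384

P = 14197/16384 ≈ 86.65%


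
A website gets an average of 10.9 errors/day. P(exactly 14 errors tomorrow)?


Poisson(λ=10.9): P(X=14) = e^(-λ)×λ^k/k!
= e^(-10.9) × 10.9^14 / 14!
≈ 1.8458234e-05 × 3.34172702724e+14 / 87178291200 ≈ 0.070754

P(X=14) ≈ 0.070754 ≈ 7.08%


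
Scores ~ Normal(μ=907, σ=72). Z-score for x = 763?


z = (x - μ)/σ = (763 - 907)/72 = -2.0

z = -2.0


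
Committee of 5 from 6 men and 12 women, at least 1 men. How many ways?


Count by #men:
  1M,4W: C(6,1)×C(12,4)=2970
  2M,3W: C(6,2)×C(12,3)=3300
  3M,2W: C(6,3)×C(12,2)=1320
  4M,1W: C(6,4)×C(12,1)=180
  5M,0W: C(6,5)×C(12,0)=6
Total = 7776

7776


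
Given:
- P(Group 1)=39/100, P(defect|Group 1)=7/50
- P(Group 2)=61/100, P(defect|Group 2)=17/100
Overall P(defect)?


P(B) = Σ P(B|Aᵢ)×P(Aᵢ)
  7/50×39/100 = 273/5000
  17/100×61/100 = 1037/10000
Sum = 1583/10000

P(defect) = 1583/10000 ≈ 15.83%


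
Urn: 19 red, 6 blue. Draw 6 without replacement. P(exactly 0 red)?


Hypergeometric: C(19,0)×C(6,6)/C(25,6)
= 1×1/177100 = 1/177100

P(X=0) = 1/177100 ≈ 0.00%


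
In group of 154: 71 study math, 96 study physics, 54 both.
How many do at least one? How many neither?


|A∪B| = 71+96-54 = 113
Neither = 154-113 = 41

At least one: 113; Neither: 41


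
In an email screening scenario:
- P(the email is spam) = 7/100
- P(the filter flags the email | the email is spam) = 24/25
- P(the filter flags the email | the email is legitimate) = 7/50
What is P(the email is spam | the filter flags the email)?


Using Bayes' theorem:
P(A|B) = P(B|A)·P(A) / P(B)

P(the filter flags the email) = 24/25 × 7/100 + 7/50 × 93/100
= 42/625 + 651/5000 = 987/5000

P(the email is spam|the filter flags the email) = (42/625) / (987/5000) = 16/47

P(the email is spam|the filter flags the email) = 16/47 ≈ 34.04%


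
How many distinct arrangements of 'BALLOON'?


Letters: 7, freq: {'B': 1, 'A': 1, 'L': 2, 'O': 2, 'N': 1}
7!/(1!×1!×2!×2!×1!) = 5040/4 = 1260

1260


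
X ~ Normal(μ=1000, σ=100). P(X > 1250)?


z = (1250-1000)/100 = 2.5
P(X > 1250) = 1 - P(Z ≤ 2.5) = 1 - 0.9938 = 0.0062

P(X > 1250) ≈ 0.0062


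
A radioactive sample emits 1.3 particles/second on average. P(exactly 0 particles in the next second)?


Poisson(λ=1.3): P(X=0) = e^(-λ)×λ^k/k!
= e^(-1.3) × 1.3^0 / 0!
≈ 0.272531793 × 1 / 1 ≈ 0.272532

P(X=0) ≈ 0.272532 ≈ 27.25%


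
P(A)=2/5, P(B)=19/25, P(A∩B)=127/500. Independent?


P(A)×P(B) = 38/125
P(A∩B) = 127/500
Not equal → NOT independent

No, not independent


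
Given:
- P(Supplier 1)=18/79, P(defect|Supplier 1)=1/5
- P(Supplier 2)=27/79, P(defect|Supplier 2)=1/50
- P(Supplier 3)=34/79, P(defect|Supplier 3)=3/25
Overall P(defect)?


P(B) = Σ P(B|Aᵢ)×P(Aᵢ)
  1/5×18/79 = 18/395
  1/50×27/79 = 27/3950
  3/25×34/79 = 102/1975
Sum = 411/3950

P(defect) = 411/3950 ≈ 10.41%


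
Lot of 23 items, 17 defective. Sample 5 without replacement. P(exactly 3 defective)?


Hypergeometric: C(17,3)×C(6,2)/C(23,5)
= 680×15/33649 = 10200/33649

P(X=3) = 10200/33649 ≈ 30.31%


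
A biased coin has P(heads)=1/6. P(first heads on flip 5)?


Geometric: P(X=5) = (1-p)^(k-1)×p = (5/6)^4×1/6 = 625/7776

P(X=5) = 625/7776 ≈ 8.04%


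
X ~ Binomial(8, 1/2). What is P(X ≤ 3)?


P(X ≤ 3) = Σ P(X=i) for i=0..3
P(X=0) = 1/256
P(X=1) = 1/32
P(X=2) = 7/64
P(X=3) = 7/32
Sum = 93/256

P(X ≤ 3) = 93/256 ≈ 36.33%


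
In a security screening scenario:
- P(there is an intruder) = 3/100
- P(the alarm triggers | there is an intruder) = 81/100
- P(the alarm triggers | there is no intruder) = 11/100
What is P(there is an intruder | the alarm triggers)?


Using Bayes' theorem:
P(A|B) = P(B|A)·P(A) / P(B)

P(the alarm triggers) = 81/100 × 3/100 + 11/100 × 97/100
= 243/10000 + 1067/10000 = 131/1000

P(there is an intruder|the alarm triggers) = (243/10000) / (131/1000) = 243/1310

P(there is an intruder|the alarm triggers) = 243/1310 ≈ 18.55%


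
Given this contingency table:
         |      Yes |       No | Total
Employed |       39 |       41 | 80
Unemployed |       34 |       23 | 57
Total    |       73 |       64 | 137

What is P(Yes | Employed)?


P(Yes | Employed) = 39/(39+41) = 39/80

P(Yes|Employed) = 39/80 ≈ 48.75%


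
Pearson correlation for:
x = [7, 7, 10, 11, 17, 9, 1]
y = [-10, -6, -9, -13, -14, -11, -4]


n=7, Σx=62, Σy=-67, Σxy=-686, Σx²=690, Σy²=719
r = (7×(-686) - 62×(-67))/√((7×690 - 62²)(7×719 - (-67)²))
= -648/√(986×544) = -648/√536384 ≈ -648/732.3824 ≈ -0.8848

r ≈ -0.8848


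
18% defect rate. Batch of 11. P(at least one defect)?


P(all good) = (41/50)^11 = 550329031716248441/4882812500000000000
P(≥1 defect) = 4332483468283751559/4882812500000000000

P = 4332483468283751559/4882812500000000000 ≈ 88.73%


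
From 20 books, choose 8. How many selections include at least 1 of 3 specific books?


Complement: C(20,8) - C(17,8) = 125970 - 24310 = 101660

101660


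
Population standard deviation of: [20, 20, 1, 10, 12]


Mean = 63/5
  (20-63/5)²=1369/25
  (20-63/5)²=1369/25
  (1-63/5)²=3364/25
  (10-63/5)²=169/25
  (12-63/5)²=9/25
Σ(x-μ)² = 1256/5
σ² = (1256/5)/5 = 1256/25

σ = √(1256/25) ≈ 7.0880


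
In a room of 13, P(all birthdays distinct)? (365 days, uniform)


P(all different) = Π(365-i)/365 for i=0..12
= (365/365)×(364/365)×...×(353/365)
= 0.805590

P ≈ 0.8056 ≈ 80.56%


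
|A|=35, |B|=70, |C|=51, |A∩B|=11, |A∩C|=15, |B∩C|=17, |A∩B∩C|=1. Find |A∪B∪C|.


|A∪B∪C| = 35+70+51-11-15-17+1 = 114

|A∪B∪C| = 114


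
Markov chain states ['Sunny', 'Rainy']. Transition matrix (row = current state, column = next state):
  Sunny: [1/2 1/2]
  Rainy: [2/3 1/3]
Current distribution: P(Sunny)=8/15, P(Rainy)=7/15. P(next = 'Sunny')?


P(next=Sunny) = Σᵢ P(now=i)×P(i→Sunny)
= 8/15×1/2 + 7/15×2/3
= 4/15 + 14/45 = 26/45

P = 26/45 ≈ 0.5778


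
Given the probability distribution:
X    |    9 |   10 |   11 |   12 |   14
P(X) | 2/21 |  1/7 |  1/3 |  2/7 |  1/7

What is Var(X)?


E[X] = 239/21
E[X²] = 2761/21
Var(X) = E[X²] - (E[X])² = 2761/21 - 57121/441 = 860/441

Var(X) = 860/441 ≈ 1.9501


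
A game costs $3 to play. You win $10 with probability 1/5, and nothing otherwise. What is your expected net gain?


E[gain] = (10-3)×1/5 + (-3)×4/5
= 7/5 - 12/5 = -1

Expected net gain = $-1 ≈ $-1.00


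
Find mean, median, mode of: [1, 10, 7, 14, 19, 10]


Sorted: [1, 7, 10, 10, 14, 19]
Mean = 61/6
Median = 10
Freq: {1: 1, 10: 2, 7: 1, 14: 1, 19: 1}
Mode: [10]

Mean=61/6, Median=10, Mode=10


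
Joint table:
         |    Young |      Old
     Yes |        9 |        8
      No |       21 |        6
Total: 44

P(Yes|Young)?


P(Yes|Young) = 9/(9+21) = 9/30 = 3/10

P = 3/10 ≈ 30.00%


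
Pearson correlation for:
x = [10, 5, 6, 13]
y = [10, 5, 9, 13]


n=4, Σx=34, Σy=37, Σxy=348, Σx²=330, Σy²=375
r = (4×348 - 34×37)/√((4×330 - 34²)(4×375 - 37²))
= 134/√(164×131) = 134/√21484 ≈ 134/146.5742 ≈ 0.9142

r ≈ 0.9142


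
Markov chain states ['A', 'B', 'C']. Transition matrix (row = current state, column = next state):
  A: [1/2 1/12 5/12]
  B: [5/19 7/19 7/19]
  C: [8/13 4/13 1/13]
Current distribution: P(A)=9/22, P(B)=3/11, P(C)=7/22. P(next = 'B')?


P(next=B) = Σᵢ P(now=i)×P(i→B)
= 9/22×1/12 + 3/11×7/19 + 7/22×4/13
= 3/88 + 21/209 + 14/143 = 5053/21736

P = 5053/21736 ≈ 0.2325


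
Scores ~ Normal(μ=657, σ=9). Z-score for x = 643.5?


z = (x - μ)/σ = (643.5 - 657)/9 = -1.5

z = -1.5


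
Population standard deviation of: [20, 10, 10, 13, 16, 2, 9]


Mean = 80/7
  (20-80/7)²=3600/49
  (10-80/7)²=100/49
  (10-80/7)²=100/49
  (13-80/7)²=121/49
  (16-80/7)²=1024/49
  (2-80/7)²=4356/49
  (9-80/7)²=289/49
Σ(x-μ)² = 1370/7
σ² = (1370/7)/7 = 1370/49

σ = √(1370/49) ≈ 5.2876


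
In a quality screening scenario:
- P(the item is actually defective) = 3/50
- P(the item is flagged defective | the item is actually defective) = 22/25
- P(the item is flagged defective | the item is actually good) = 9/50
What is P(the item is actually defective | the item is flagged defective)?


Using Bayes' theorem:
P(A|B) = P(B|A)·P(A) / P(B)

P(the item is flagged defective) = 22/25 × 3/50 + 9/50 × 47/50
= 33/625 + 423/2500 = 111/500

P(the item is actually defective|the item is flagged defective) = (33/625) / (111/500) = 44/185

P(the item is actually defective|the item is flagged defective) = 44/185 ≈ 23.78%


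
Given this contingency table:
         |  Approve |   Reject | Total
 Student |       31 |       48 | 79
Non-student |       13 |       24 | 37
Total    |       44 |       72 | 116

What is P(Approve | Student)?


P(Approve | Student) = 31/(31+48) = 31/79

P(Approve|Student) = 31/79 ≈ 39.24%


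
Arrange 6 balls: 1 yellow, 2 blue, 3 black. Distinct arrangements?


6!/(1!×2!×3!) = 60

60


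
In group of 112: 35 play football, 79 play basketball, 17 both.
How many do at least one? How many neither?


|A∪B| = 35+79-17 = 97
Neither = 112-97 = 15

At least one: 97; Neither: 15


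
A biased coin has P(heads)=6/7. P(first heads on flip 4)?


Geometric: P(X=4) = (1-p)^(k-1)×p = (1/7)^3×6/7 = 6/2401

P(X=4) = 6/2401 ≈ 0.25%


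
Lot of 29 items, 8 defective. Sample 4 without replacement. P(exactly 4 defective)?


Hypergeometric: C(8,4)×C(21,0)/C(29,4)
= 70×1/23751 = 10/3393

P(X=4) = 10/3393 ≈ 0.29%


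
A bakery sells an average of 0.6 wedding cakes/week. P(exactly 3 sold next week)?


Poisson(λ=0.6): P(X=3) = e^(-λ)×λ^k/k!
= e^(-0.6) × 0.6^3 / 3!
≈ 0.5488116361 × 0.216 / 6 ≈ 0.019757

P(X=3) ≈ 0.019757 ≈ 1.98%


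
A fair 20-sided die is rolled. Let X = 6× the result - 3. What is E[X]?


E[die] = (1+20)/2 = 21/2
E[X] = 6×21/2 - 3 = 60

E[X] = 60


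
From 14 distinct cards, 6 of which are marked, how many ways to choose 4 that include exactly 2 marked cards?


Choose 2 of the 6 marked cards and 2 of the other 8 cards:
C(6,2)×C(8,2) = 15×28 = 420

420


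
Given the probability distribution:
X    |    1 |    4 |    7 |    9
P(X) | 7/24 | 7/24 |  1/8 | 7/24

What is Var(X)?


E[X] = 119/24
E[X²] = 833/24
Var(X) = E[X²] - (E[X])² = 833/24 - 14161/576 = 5831/576

Var(X) = 5831/576 ≈ 10.1233


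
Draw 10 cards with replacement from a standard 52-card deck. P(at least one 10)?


P(not a 10) = 48/52 = 12/13
P(none in 10 draws) = (12/13)^10 = 61917364224/137858491849
P(≥1 10) = 1 - 61917364224/137858491849 = 75941127625/137858491849

P = 75941127625/137858491849 ≈ 55.09%


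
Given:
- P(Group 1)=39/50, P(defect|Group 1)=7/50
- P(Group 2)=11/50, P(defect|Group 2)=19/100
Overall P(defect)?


P(B) = Σ P(B|Aᵢ)×P(Aᵢ)
  7/50×39/50 = 273/2500
  19/100×11/50 = 209/5000
Sum = 151/1000

P(defect) = 151/1000 ≈ 15.10%


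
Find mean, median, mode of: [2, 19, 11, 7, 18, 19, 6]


Sorted: [2, 6, 7, 11, 18, 19, 19]
Mean = 82/7
Median = 11
Freq: {2: 1, 19: 2, 11: 1, 7: 1, 18: 1, 6: 1}
Mode: [19]

Mean=82/7, Median=11, Mode=19


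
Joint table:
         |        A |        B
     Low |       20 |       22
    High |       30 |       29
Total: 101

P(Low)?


P(Low) = (20+22)/101 = 42/101

P(Low) = 42/101 ≈ 41.58%


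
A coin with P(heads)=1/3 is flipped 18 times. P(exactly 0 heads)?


Binomial: P(X=0) = C(18,0)×p^0×(1-p)^18
= 1 × 1 × 262144/387420489 = 262144/387420489

P(X=0) = 262144/387420489 ≈ 0.07%


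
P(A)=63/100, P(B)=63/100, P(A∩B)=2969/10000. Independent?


P(A)×P(B) = 3969/10000
P(A∩B) = 2969/10000
Not equal → NOT independent

No, not independent


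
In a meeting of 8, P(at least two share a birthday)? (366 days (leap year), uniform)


P(all different) = Π(366-i)/366 for i=0..7
= 0.925861
P(match) = 1 - 0.925861 = 0.074139

P ≈ 0.0741 ≈ 7.41%


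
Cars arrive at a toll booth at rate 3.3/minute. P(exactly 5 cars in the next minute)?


Poisson(λ=3.3): P(X=5) = e^(-λ)×λ^k/k!
= e^(-3.3) × 3.3^5 / 5!
≈ 0.0368831674 × 391.35393 / 120 ≈ 0.120286

P(X=5) ≈ 0.120286 ≈ 12.03%


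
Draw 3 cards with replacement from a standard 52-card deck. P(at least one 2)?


P(not a 2) = 48/52 = 12/13
P(none in 3 draws) = (12/13)^3 = 1728/2197
P(≥1 2) = 1 - 1728/2197 = 469/2197

P = 469/2197 ≈ 21.35%


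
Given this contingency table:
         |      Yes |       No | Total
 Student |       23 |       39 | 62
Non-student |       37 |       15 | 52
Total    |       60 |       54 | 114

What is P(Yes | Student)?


P(Yes | Student) = 23/(23+39) = 23/62

P(Yes|Student) = 23/62 ≈ 37.10%


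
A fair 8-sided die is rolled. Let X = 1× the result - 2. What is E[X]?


E[die] = (1+8)/2 = 9/2
E[X] = 1×9/2 - 2 = 5/2

E[X] = 5/2


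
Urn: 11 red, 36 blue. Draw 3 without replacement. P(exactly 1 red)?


Hypergeometric: C(11,1)×C(36,2)/C(47,3)
= 11×630/16215 = 462/1081

P(X=1) = 462/1081 ≈ 42.74%


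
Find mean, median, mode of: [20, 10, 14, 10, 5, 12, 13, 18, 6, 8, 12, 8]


Sorted: [5, 6, 8, 8, 10, 10, 12, 12, 13, 14, 18, 20]
Mean = 136/12 = 34/3
Median = 11
Freq: {20: 1, 10: 2, 14: 1, 5: 1, 12: 2, 13: 1, 18: 1, 6: 1, 8: 2}
Mode: [8, 10, 12]

Mean=34/3, Median=11, Mode=[8, 10, 12]


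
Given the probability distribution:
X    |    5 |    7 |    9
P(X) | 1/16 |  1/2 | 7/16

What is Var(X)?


E[X] = 31/4
E[X²] = 123/2
Var(X) = E[X²] - (E[X])² = 123/2 - 961/16 = 23/16

Var(X) = 23/16 ≈ 1.4375


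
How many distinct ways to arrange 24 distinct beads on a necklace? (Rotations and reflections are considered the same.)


Free circular arrangements: rotations and reflections both identified.
(n-1)!/2 = 23!/2 = 25852016738884976640000/2 = 12926008369442488320000

12926008369442488320000


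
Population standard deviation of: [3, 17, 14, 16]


Mean = 50/4 = 25/2
  (3-25/2)²=361/4
  (17-25/2)²=81/4
  (14-25/2)²=9/4
  (16-25/2)²=49/4
Σ(x-μ)² = 125
σ² = 125/4

σ = √(125/4) ≈ 5.5902


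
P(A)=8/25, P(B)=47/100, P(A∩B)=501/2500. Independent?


P(A)×P(B) = 94/625
P(A∩B) = 501/2500
Not equal → NOT independent

No, not independent


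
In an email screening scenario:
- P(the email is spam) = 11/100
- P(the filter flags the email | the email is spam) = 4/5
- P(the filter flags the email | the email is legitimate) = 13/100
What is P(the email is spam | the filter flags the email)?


Using Bayes' theorem:
P(A|B) = P(B|A)·P(A) / P(B)

P(the filter flags the email) = 4/5 × 11/100 + 13/100 × 89/100
= 11/125 + 1157/10000 = 2037/10000

P(the email is spam|the filter flags the email) = (11/125) / (2037/10000) = 880/2037

P(the email is spam|the filter flags the email) = 880/2037 ≈ 43.20%
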